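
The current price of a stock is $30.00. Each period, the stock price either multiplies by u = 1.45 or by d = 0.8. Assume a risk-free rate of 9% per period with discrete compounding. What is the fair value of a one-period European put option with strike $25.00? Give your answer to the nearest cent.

$0.51

Risk-neutral probability p = (1 + 0.09 − 0.8)/(1.45 − 0.8) = 0.2900/0.6500 = 0.4462
Terminal stock prices: S_u = 43.5, S_d = 24
Terminal payoffs (K − S): max(-18.5, 0) = 0, max(1, 0) = 1
Node 0 (S = 30): V_0 = 1/1.09·[0.4462·0.0000 + 0.5538·1.0000] = 0.5081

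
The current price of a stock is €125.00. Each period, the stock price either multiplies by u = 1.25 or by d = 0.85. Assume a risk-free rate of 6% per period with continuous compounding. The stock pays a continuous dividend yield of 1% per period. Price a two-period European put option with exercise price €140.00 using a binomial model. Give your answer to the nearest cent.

€14.06

Per-period risk-free factor R = e^0.06 = 1.0618; dividend-adjusted growth = e^(0.06−0.01) = 1.0513.
Risk-neutral probability p = (1.0513 − 0.85)/(1.25 − 0.85) = 0.2013/0.4000 = 0.5032
Terminal stock prices: S_uu = 195.3, S_ud = 132.8, S_dd = 90.31
Terminal payoffs (K − S): max(-55.31, 0) = 0, max(7.188, 0) = 7.188, max(49.69, 0) = 49.69
Node u (S = 156.2): V_u = e^(−0.06)·[0.5032·0.0000 + 0.4968·7.1875] = 3.3630
Node d (S = 106.2): V_d = e^(−0.06)·[0.5032·7.1875 + 0.4968·49.6875] = 26.6542
Node 0 (S = 125): V_0 = e^(−0.06)·[0.5032·3.3630 + 0.4968·26.6542] = 14.0649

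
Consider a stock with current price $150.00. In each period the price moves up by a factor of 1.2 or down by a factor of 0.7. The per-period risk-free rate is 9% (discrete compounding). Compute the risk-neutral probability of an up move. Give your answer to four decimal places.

Risk-neutral probability p = (1 + 0.09 − 0.7)/(1.2 − 0.7) = 0.3900/0.5000 = 0.7800

p = 0.7800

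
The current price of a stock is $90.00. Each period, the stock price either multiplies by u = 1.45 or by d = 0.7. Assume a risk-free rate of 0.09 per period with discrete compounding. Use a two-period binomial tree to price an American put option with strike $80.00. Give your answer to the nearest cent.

Risk-neutral probability p = (1 + 0.09 − 0.7)/(1.45 − 0.7) = 0.3900/0.7500 = 0.5200
Terminal stock prices: S_uu = 189.2, S_ud = 91.35, S_dd = 44.1
Terminal payoffs (K − S): max(-109.2, 0) = 0, max(-11.35, 0) = 0, max(35.9, 0) = 35.9
Node u (S = 130.5): continuation = 1/1.09·[0.5200·0.0000 + 0.4800·0.0000] = 0.0000; exercise value = 0.0000 ≤ continuation, so V_u = 0.0000
Node d (S = 63): continuation = 1/1.09·[0.5200·0.0000 + 0.4800·35.9000] = 15.8092; exercise value = 17.0000 > continuation, so V_d = 17.0000 (exercise)
Node 0 (S = 90): continuation = 1/1.09·[0.5200·0.0000 + 0.4800·17.0000] = 7.4862; exercise value = 0.0000 ≤ continuation, so V_0 = 7.4862

$7.49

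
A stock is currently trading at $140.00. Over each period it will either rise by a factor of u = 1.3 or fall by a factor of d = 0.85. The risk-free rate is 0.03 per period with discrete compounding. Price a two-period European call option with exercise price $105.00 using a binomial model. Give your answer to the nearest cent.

Risk-neutral probability p = (1 + 0.03 − 0.85)/(1.3 − 0.85) = 0.1800/0.4500 = 0.4000
Terminal stock prices: S_uu = 236.6, S_ud = 154.7, S_dd = 101.1
Terminal payoffs (S − K): max(131.6, 0) = 131.6, max(49.7, 0) = 49.7, max(-3.85, 0) = 0
Node u (S = 182): V_u = 1/1.03·[0.4000·131.6000 + 0.6000·49.7000] = 80.0583
Node d (S = 119): V_d = 1/1.03·[0.4000·49.7000 + 0.6000·0.0000] = 19.3010
Node 0 (S = 140): V_0 = 1/1.03·[0.4000·80.0583 + 0.6000·19.3010] = 42.3339

$42.33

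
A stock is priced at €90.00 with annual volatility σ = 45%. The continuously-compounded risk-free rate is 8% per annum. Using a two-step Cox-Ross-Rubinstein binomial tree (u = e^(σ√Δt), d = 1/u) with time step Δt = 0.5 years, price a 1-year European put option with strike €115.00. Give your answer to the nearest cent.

CRR parameters: u = e^(σ√Δt) = e^(0.45·√0.5) = 1.3746, d = 1/u = 0.7275
Per-period rate: rΔt = 0.08·0.5 = 0.04, so R = e^0.04 = 1.0408
Risk-neutral probability p = (e^0.04 − 0.7275)/(1.3746 − 0.7275) = 0.3134/0.6472 = 0.4842
Terminal stock prices: S_uu = 170.1, S_ud = 90, S_dd = 47.63
Terminal payoffs (K − S): max(-55.07, 0) = 0, max(25, 0) = 25, max(67.37, 0) = 67.37
Node u (S = 123.7): V_u = e^(−0.04)·[0.4842·0.0000 + 0.5158·25.0000] = 12.3900
Node d (S = 65.47): V_d = e^(−0.04)·[0.4842·25.0000 + 0.5158·67.3723] = 45.0195
Node 0 (S = 90): V_0 = e^(−0.04)·[0.4842·12.3900 + 0.5158·45.0195] = 28.0754

€28.08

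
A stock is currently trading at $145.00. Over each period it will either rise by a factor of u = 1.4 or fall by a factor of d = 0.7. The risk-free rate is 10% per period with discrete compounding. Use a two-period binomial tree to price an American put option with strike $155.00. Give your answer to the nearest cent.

$23.46

Risk-neutral probability p = (1 + 0.1 − 0.7)/(1.4 − 0.7) = 0.4000/0.7000 = 0.5714
Terminal stock prices: S_uu = 284.2, S_ud = 142.1, S_dd = 71.05
Terminal payoffs (K − S): max(-129.2, 0) = 0, max(12.9, 0) = 12.9, max(83.95, 0) = 83.95
Node u (S = 203): continuation = 1/1.1·[0.5714·0.0000 + 0.4286·12.9000] = 5.0260; exercise value = 0.0000 ≤ continuation, so V_u = 5.0260
Node d (S = 101.5): continuation = 1/1.1·[0.5714·12.9000 + 0.4286·83.9500] = 39.4091; exercise value = 53.5000 > continuation, so V_d = 53.5000 (exercise)
Node 0 (S = 145): continuation = 1/1.1·[0.5714·5.0260 + 0.4286·53.5000] = 23.4551; exercise value = 10.0000 ≤ continuation, so V_0 = 23.4551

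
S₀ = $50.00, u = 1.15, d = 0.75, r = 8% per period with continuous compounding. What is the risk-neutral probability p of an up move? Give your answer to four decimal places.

Risk-neutral probability p = (e^0.08 − 0.75)/(1.15 − 0.75) = 0.3333/0.4000 = 0.8332

p = 0.8332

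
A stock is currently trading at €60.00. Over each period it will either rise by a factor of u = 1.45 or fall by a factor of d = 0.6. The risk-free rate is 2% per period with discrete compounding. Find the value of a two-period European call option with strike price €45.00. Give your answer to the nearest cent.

Risk-neutral probability p = (1 + 0.02 − 0.6)/(1.45 − 0.6) = 0.4200/0.8500 = 0.4941
Terminal stock prices: S_uu = 126.2, S_ud = 52.2, S_dd = 21.6
Terminal payoffs (S − K): max(81.15, 0) = 81.15, max(7.2, 0) = 7.2, max(-23.4, 0) = 0
Node u (S = 87): V_u = 1/1.02·[0.4941·81.1500 + 0.5059·7.2000] = 42.8824
Node d (S = 36): V_d = 1/1.02·[0.4941·7.2000 + 0.5059·0.0000] = 3.4879
Node 0 (S = 60): V_0 = 1/1.02·[0.4941·42.8824 + 0.5059·3.4879] = 22.5033

€22.50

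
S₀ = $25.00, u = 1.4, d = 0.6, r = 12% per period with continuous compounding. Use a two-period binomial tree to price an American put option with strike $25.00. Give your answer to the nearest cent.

Risk-neutral probability p = (e^0.12 − 0.6)/(1.4 − 0.6) = 0.5275/0.8000 = 0.6594
Terminal stock prices: S_uu = 49, S_ud = 21, S_dd = 9
Terminal payoffs (K − S): max(-24, 0) = 0, max(4, 0) = 4, max(16, 0) = 16
Node u (S = 35): continuation = e^(−0.12)·[0.6594·0.0000 + 0.3406·4.0000] = 1.2084; exercise value = 0.0000 ≤ continuation, so V_u = 1.2084
Node d (S = 15): continuation = e^(−0.12)·[0.6594·4.0000 + 0.3406·16.0000] = 7.1730; exercise value = 10.0000 > continuation, so V_d = 10.0000 (exercise)
Node 0 (S = 25): continuation = e^(−0.12)·[0.6594·1.2084 + 0.3406·10.0000] = 3.7278; exercise value = 0.0000 ≤ continuation, so V_0 = 3.7278

$3.73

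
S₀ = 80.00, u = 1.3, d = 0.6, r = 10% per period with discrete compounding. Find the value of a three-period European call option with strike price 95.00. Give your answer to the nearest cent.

Risk-neutral probability p = (1 + 0.1 − 0.6)/(1.3 − 0.6) = 0.5000/0.7000 = 0.7143
Terminal stock prices: S_uuu = 175.8, S_uud = 81.12, S_udd = 37.44, S_ddd = 17.28
Terminal payoffs (S − K): max(80.76, 0) = 80.76, max(-13.88, 0) = 0, max(-57.56, 0) = 0, max(-77.72, 0) = 0
Node uu (S = 135.2): V_uu = 1/1.1·[0.7143·80.7600 + 0.2857·0.0000] = 52.4416
Node ud (S = 62.4): V_ud = 1/1.1·[0.7143·0.0000 + 0.2857·0.0000] = 0.0000
Node dd (S = 28.8): V_dd = 1/1.1·[0.7143·0.0000 + 0.2857·0.0000] = 0.0000
Node u (S = 104): V_u = 1/1.1·[0.7143·52.4416 + 0.2857·0.0000] = 34.0530
Node d (S = 48): V_d = 1/1.1·[0.7143·0.0000 + 0.2857·0.0000] = 0.0000
Node 0 (S = 80): V_0 = 1/1.1·[0.7143·34.0530 + 0.2857·0.0000] = 22.1123

22.11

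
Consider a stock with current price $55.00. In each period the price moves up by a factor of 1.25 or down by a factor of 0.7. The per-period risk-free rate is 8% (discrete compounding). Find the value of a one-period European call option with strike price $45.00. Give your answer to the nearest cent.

$15.19

Risk-neutral probability p = (1 + 0.08 − 0.7)/(1.25 − 0.7) = 0.3800/0.5500 = 0.6909
Terminal stock prices: S_u = 68.75, S_d = 38.5
Terminal payoffs (S − K): max(23.75, 0) = 23.75, max(-6.5, 0) = 0
Node 0 (S = 55): V_0 = 1/1.08·[0.6909·23.7500 + 0.3091·0.0000] = 15.1936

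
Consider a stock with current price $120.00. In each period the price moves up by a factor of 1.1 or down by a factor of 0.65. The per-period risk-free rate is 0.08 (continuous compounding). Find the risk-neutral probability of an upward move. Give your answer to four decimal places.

p = 0.9629

Risk-neutral probability p = (e^0.08 − 0.65)/(1.1 − 0.65) = 0.4333/0.4500 = 0.9629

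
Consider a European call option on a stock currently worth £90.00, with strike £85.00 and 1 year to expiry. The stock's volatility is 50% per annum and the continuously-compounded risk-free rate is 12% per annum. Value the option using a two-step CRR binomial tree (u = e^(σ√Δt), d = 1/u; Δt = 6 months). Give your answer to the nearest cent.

£23.69

CRR parameters: u = e^(σ√Δt) = e^(0.5·√0.5) = 1.4241, d = 1/u = 0.7022
Per-period rate: rΔt = 0.12·0.5 = 0.06, so R = e^0.06 = 1.0618
Risk-neutral probability p = (e^0.06 − 0.7022)/(1.4241 − 0.7022) = 0.3596/0.7219 = 0.4982
Terminal stock prices: S_uu = 182.5, S_ud = 90, S_dd = 44.38
Terminal payoffs (S − K): max(97.53, 0) = 97.53, max(5, 0) = 5, max(-40.62, 0) = 0
Node u (S = 128.2): V_u = e^(−0.06)·[0.4982·97.5303 + 0.5018·5.0000] = 48.1207
Node d (S = 63.2): V_d = e^(−0.06)·[0.4982·5.0000 + 0.5018·0.0000] = 2.3458
Node 0 (S = 90): V_0 = e^(−0.06)·[0.4982·48.1207 + 0.5018·2.3458] = 23.6851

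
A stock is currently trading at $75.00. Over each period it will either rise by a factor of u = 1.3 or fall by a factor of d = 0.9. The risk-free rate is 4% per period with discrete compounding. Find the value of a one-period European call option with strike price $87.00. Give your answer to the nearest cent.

Risk-neutral probability p = (1 + 0.04 − 0.9)/(1.3 − 0.9) = 0.1400/0.4000 = 0.3500
Terminal stock prices: S_u = 97.5, S_d = 67.5
Terminal payoffs (S − K): max(10.5, 0) = 10.5, max(-19.5, 0) = 0
Node 0 (S = 75): V_0 = 1/1.04·[0.3500·10.5000 + 0.6500·0.0000] = 3.5337

$3.53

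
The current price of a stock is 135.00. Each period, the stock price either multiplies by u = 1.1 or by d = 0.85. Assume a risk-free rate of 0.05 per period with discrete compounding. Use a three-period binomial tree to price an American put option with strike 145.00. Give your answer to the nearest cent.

Risk-neutral probability p = (1 + 0.05 − 0.85)/(1.1 − 0.85) = 0.2000/0.2500 = 0.8000
Terminal stock prices: S_uuu = 179.7, S_uud = 138.8, S_udd = 107.3, S_ddd = 82.91
Terminal payoffs (K − S): max(-34.69, 0) = 0, max(6.152, 0) = 6.152, max(37.71, 0) = 37.71, max(62.09, 0) = 62.09
Node uu (S = 163.4): continuation = 1/1.05·[0.8000·0.0000 + 0.2000·6.1525] = 1.1719; exercise value = 0.0000 ≤ continuation, so V_uu = 1.1719
Node ud (S = 126.2): continuation = 1/1.05·[0.8000·6.1525 + 0.2000·37.7088] = 11.8702; exercise value = 18.7750 > continuation, so V_ud = 18.7750 (exercise)
Node dd (S = 97.54): continuation = 1/1.05·[0.8000·37.7088 + 0.2000·62.0931] = 40.5577; exercise value = 47.4625 > continuation, so V_dd = 47.4625 (exercise)
Node u (S = 148.5): continuation = 1/1.05·[0.8000·1.1719 + 0.2000·18.7750] = 4.4691; exercise value = 0.0000 ≤ continuation, so V_u = 4.4691
Node d (S = 114.8): continuation = 1/1.05·[0.8000·18.7750 + 0.2000·47.4625] = 23.3452; exercise value = 30.2500 > continuation, so V_d = 30.2500 (exercise)
Node 0 (S = 135): continuation = 1/1.05·[0.8000·4.4691 + 0.2000·30.2500] = 9.1669; exercise value = 10.0000 > continuation, so V_0 = 10.0000 (exercise)

10.00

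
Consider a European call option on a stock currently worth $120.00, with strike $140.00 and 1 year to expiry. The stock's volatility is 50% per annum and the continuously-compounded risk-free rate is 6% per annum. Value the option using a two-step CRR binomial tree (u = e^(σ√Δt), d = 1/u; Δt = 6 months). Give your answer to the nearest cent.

$20.13

CRR parameters: u = e^(σ√Δt) = e^(0.5·√0.5) = 1.4241, d = 1/u = 0.7022
Per-period rate: rΔt = 0.06·0.5 = 0.03, so R = e^0.03 = 1.0305
Risk-neutral probability p = (e^0.03 − 0.7022)/(1.4241 − 0.7022) = 0.3283/0.7219 = 0.4547
Terminal stock prices: S_uu = 243.4, S_ud = 120, S_dd = 59.17
Terminal payoffs (S − K): max(103.4, 0) = 103.4, max(-20, 0) = 0, max(-80.83, 0) = 0
Node u (S = 170.9): V_u = e^(−0.03)·[0.4547·103.3738 + 0.5453·0.0000] = 45.6155
Node d (S = 84.26): V_d = e^(−0.03)·[0.4547·0.0000 + 0.5453·0.0000] = 0.0000
Node 0 (S = 120): V_0 = e^(−0.03)·[0.4547·45.6155 + 0.5453·0.0000] = 20.1286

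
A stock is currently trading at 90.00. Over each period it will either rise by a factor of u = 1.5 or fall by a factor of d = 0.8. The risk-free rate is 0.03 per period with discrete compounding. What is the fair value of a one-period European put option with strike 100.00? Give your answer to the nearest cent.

Risk-neutral probability p = (1 + 0.03 − 0.8)/(1.5 − 0.8) = 0.2300/0.7000 = 0.3286
Terminal stock prices: S_u = 135, S_d = 72
Terminal payoffs (K − S): max(-35, 0) = 0, max(28, 0) = 28
Node 0 (S = 90): V_0 = 1/1.03·[0.3286·0.0000 + 0.6714·28.0000] = 18.2524

18.25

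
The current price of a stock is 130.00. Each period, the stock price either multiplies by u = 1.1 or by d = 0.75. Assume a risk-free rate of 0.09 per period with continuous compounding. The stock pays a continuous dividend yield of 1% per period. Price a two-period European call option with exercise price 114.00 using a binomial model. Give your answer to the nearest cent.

Per-period risk-free factor R = e^0.09 = 1.0942; dividend-adjusted growth = e^(0.09−0.01) = 1.0833.
Risk-neutral probability p = (1.0833 − 0.75)/(1.1 − 0.75) = 0.3333/0.3500 = 0.9522
Terminal stock prices: S_uu = 157.3, S_ud = 107.2, S_dd = 73.12
Terminal payoffs (S − K): max(43.3, 0) = 43.3, max(-6.75, 0) = 0, max(-40.88, 0) = 0
Node u (S = 143): V_u = e^(−0.09)·[0.9522·43.3000 + 0.0478·0.0000] = 37.6836
Node d (S = 97.5): V_d = e^(−0.09)·[0.9522·0.0000 + 0.0478·0.0000] = 0.0000
Node 0 (S = 130): V_0 = e^(−0.09)·[0.9522·37.6836 + 0.0478·0.0000] = 32.7956

32.80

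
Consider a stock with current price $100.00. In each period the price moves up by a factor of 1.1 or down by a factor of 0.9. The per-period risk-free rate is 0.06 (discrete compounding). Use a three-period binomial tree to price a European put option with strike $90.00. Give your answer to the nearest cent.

Risk-neutral probability p = (1 + 0.06 − 0.9)/(1.1 − 0.9) = 0.1600/0.2000 = 0.8000
Terminal stock prices: S_uuu = 133.1, S_uud = 108.9, S_udd = 89.1, S_ddd = 72.9
Terminal payoffs (K − S): max(-43.1, 0) = 0, max(-18.9, 0) = 0, max(0.9, 0) = 0.9, max(17.1, 0) = 17.1
Node uu (S = 121): V_uu = 1/1.06·[0.8000·0.0000 + 0.2000·0.0000] = 0.0000
Node ud (S = 99): V_ud = 1/1.06·[0.8000·0.0000 + 0.2000·0.9000] = 0.1698
Node dd (S = 81): V_dd = 1/1.06·[0.8000·0.9000 + 0.2000·17.1000] = 3.9057
Node u (S = 110): V_u = 1/1.06·[0.8000·0.0000 + 0.2000·0.1698] = 0.0320
Node d (S = 90): V_d = 1/1.06·[0.8000·0.1698 + 0.2000·3.9057] = 0.8651
Node 0 (S = 100): V_0 = 1/1.06·[0.8000·0.0320 + 0.2000·0.8651] = 0.1874

$0.19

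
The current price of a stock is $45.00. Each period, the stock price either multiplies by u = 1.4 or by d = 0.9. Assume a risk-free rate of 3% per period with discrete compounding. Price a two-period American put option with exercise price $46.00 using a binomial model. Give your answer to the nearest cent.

Risk-neutral probability p = (1 + 0.03 − 0.9)/(1.4 − 0.9) = 0.1300/0.5000 = 0.2600
Terminal stock prices: S_uu = 88.2, S_ud = 56.7, S_dd = 36.45
Terminal payoffs (K − S): max(-42.2, 0) = 0, max(-10.7, 0) = 0, max(9.55, 0) = 9.55
Node u (S = 63): continuation = 1/1.03·[0.2600·0.0000 + 0.7400·0.0000] = 0.0000; exercise value = 0.0000 ≤ continuation, so V_u = 0.0000
Node d (S = 40.5): continuation = 1/1.03·[0.2600·0.0000 + 0.7400·9.5500] = 6.8612; exercise value = 5.5000 ≤ continuation, so V_d = 6.8612
Node 0 (S = 45): continuation = 1/1.03·[0.2600·0.0000 + 0.7400·6.8612] = 4.9294; exercise value = 1.0000 ≤ continuation, so V_0 = 4.9294

$4.93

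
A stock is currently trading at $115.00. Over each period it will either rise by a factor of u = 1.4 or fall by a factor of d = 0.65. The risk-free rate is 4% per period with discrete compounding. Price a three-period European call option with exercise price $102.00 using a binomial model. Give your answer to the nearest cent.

Risk-neutral probability p = (1 + 0.04 − 0.65)/(1.4 − 0.65) = 0.3900/0.7500 = 0.5200
Terminal stock prices: S_uuu = 315.6, S_uud = 146.5, S_udd = 68.02, S_ddd = 31.58
Terminal payoffs (S − K): max(213.6, 0) = 213.6, max(44.51, 0) = 44.51, max(-33.98, 0) = 0, max(-70.42, 0) = 0
Node uu (S = 225.4): V_uu = 1/1.04·[0.5200·213.5600 + 0.4800·44.5100] = 127.3231
Node ud (S = 104.7): V_ud = 1/1.04·[0.5200·44.5100 + 0.4800·0.0000] = 22.2550
Node dd (S = 48.59): V_dd = 1/1.04·[0.5200·0.0000 + 0.4800·0.0000] = 0.0000
Node u (S = 161): V_u = 1/1.04·[0.5200·127.3231 + 0.4800·22.2550] = 73.9331
Node d (S = 74.75): V_d = 1/1.04·[0.5200·22.2550 + 0.4800·0.0000] = 11.1275
Node 0 (S = 115): V_0 = 1/1.04·[0.5200·73.9331 + 0.4800·11.1275] = 42.1023

$42.10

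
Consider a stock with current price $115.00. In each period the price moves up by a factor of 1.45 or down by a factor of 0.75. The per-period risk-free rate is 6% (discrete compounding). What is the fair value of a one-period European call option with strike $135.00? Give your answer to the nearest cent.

$13.26

Risk-neutral probability p = (1 + 0.06 − 0.75)/(1.45 − 0.75) = 0.3100/0.7000 = 0.4429
Terminal stock prices: S_u = 166.8, S_d = 86.25
Terminal payoffs (S − K): max(31.75, 0) = 31.75, max(-48.75, 0) = 0
Node 0 (S = 115): V_0 = 1/1.06·[0.4429·31.7500 + 0.5571·0.0000] = 13.2648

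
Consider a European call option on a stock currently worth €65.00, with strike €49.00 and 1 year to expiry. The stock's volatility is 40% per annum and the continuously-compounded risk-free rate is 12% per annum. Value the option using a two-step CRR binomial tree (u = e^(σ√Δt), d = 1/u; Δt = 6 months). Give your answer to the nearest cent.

€23.83

CRR parameters: u = e^(σ√Δt) = e^(0.4·√0.5) = 1.3269, d = 1/u = 0.7536
Per-period rate: rΔt = 0.12·0.5 = 0.06, so R = e^0.06 = 1.0618
Risk-neutral probability p = (e^0.06 − 0.7536)/(1.3269 − 0.7536) = 0.3082/0.5733 = 0.5376
Terminal stock prices: S_uu = 114.4, S_ud = 65, S_dd = 36.92
Terminal payoffs (S − K): max(65.44, 0) = 65.44, max(16, 0) = 16, max(-12.08, 0) = 0
Node u (S = 86.25): V_u = e^(−0.06)·[0.5376·65.4425 + 0.4624·16.0000] = 40.1018
Node d (S = 48.99): V_d = e^(−0.06)·[0.5376·16.0000 + 0.4624·0.0000] = 8.1011
Node 0 (S = 65): V_0 = e^(−0.06)·[0.5376·40.1018 + 0.4624·8.1011] = 23.8318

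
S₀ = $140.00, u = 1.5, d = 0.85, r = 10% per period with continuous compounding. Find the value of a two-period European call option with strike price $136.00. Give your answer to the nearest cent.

Risk-neutral probability p = (e^0.1 − 0.85)/(1.5 − 0.85) = 0.2552/0.6500 = 0.3926
Terminal stock prices: S_uu = 315, S_ud = 178.5, S_dd = 101.1
Terminal payoffs (S − K): max(179, 0) = 179, max(42.5, 0) = 42.5, max(-34.85, 0) = 0
Node u (S = 210): V_u = e^(−0.1)·[0.3926·179.0000 + 0.6074·42.5000] = 86.9421
Node d (S = 119): V_d = e^(−0.1)·[0.3926·42.5000 + 0.6074·0.0000] = 15.0965
Node 0 (S = 140): V_0 = e^(−0.1)·[0.3926·86.9421 + 0.6074·15.0965] = 39.1804

$39.18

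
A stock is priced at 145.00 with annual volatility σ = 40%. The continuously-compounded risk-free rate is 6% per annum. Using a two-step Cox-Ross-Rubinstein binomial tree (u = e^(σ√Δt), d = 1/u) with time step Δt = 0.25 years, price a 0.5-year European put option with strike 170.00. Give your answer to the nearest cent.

30.67

CRR parameters: u = e^(σ√Δt) = e^(0.4·√0.25) = 1.2214, d = 1/u = 0.8187
Per-period rate: rΔt = 0.06·0.25 = 0.015, so R = e^0.015 = 1.0151
Risk-neutral probability p = (e^0.015 − 0.8187)/(1.2214 − 0.8187) = 0.1964/0.4027 = 0.4877
Terminal stock prices: S_uu = 216.3, S_ud = 145, S_dd = 97.2
Terminal payoffs (K − S): max(-46.31, 0) = 0, max(25, 0) = 25, max(72.8, 0) = 72.8
Node u (S = 177.1): V_u = e^(−0.015)·[0.4877·0.0000 + 0.5123·25.0000] = 12.6169
Node d (S = 118.7): V_d = e^(−0.015)·[0.4877·25.0000 + 0.5123·72.8036] = 48.7531
Node 0 (S = 145): V_0 = e^(−0.015)·[0.4877·12.6169 + 0.5123·48.7531] = 30.6661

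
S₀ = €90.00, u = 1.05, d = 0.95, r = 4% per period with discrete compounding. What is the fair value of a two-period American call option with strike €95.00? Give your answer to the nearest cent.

Risk-neutral probability p = (1 + 0.04 − 0.95)/(1.05 − 0.95) = 0.0900/0.1000 = 0.9000
Terminal stock prices: S_uu = 99.23, S_ud = 89.77, S_dd = 81.22
Terminal payoffs (S − K): max(4.225, 0) = 4.225, max(-5.225, 0) = 0, max(-13.78, 0) = 0
Node u (S = 94.5): continuation = 1/1.04·[0.9000·4.2250 + 0.1000·0.0000] = 3.6563; exercise value = 0.0000 ≤ continuation, so V_u = 3.6563
Node d (S = 85.5): continuation = 1/1.04·[0.9000·0.0000 + 0.1000·0.0000] = 0.0000; exercise value = 0.0000 ≤ continuation, so V_d = 0.0000
Node 0 (S = 90): continuation = 1/1.04·[0.9000·3.6563 + 0.1000·0.0000] = 3.1641; exercise value = 0.0000 ≤ continuation, so V_0 = 3.1641

€3.16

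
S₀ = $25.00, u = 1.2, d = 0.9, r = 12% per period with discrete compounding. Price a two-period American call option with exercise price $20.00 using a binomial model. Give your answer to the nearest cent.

Risk-neutral probability p = (1 + 0.12 − 0.9)/(1.2 − 0.9) = 0.2200/0.3000 = 0.7333
Terminal stock prices: S_uu = 36, S_ud = 27, S_dd = 20.25
Terminal payoffs (S − K): max(16, 0) = 16, max(7, 0) = 7, max(0.25, 0) = 0.25
Node u (S = 30): continuation = 1/1.12·[0.7333·16.0000 + 0.2667·7.0000] = 12.1429; exercise value = 10.0000 ≤ continuation, so V_u = 12.1429
Node d (S = 22.5): continuation = 1/1.12·[0.7333·7.0000 + 0.2667·0.2500] = 4.6429; exercise value = 2.5000 ≤ continuation, so V_d = 4.6429
Node 0 (S = 25): continuation = 1/1.12·[0.7333·12.1429 + 0.2667·4.6429] = 9.0561; exercise value = 5.0000 ≤ continuation, so V_0 = 9.0561

$9.06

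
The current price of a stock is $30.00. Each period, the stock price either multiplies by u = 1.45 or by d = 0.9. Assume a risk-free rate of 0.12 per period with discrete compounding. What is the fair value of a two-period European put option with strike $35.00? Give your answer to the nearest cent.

$3.07

Risk-neutral probability p = (1 + 0.12 − 0.9)/(1.45 − 0.9) = 0.2200/0.5500 = 0.4000
Terminal stock prices: S_uu = 63.08, S_ud = 39.15, S_dd = 24.3
Terminal payoffs (K − S): max(-28.08, 0) = 0, max(-4.15, 0) = 0, max(10.7, 0) = 10.7
Node u (S = 43.5): V_u = 1/1.12·[0.4000·0.0000 + 0.6000·0.0000] = 0.0000
Node d (S = 27): V_d = 1/1.12·[0.4000·0.0000 + 0.6000·10.7000] = 5.7321
Node 0 (S = 30): V_0 = 1/1.12·[0.4000·0.0000 + 0.6000·5.7321] = 3.0708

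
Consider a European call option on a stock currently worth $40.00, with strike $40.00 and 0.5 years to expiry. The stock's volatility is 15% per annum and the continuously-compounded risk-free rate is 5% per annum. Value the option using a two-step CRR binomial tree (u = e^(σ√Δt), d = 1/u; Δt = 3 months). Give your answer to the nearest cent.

CRR parameters: u = e^(σ√Δt) = e^(0.15·√0.25) = 1.0779, d = 1/u = 0.9277
Per-period rate: rΔt = 0.05·0.25 = 0.0125, so R = e^0.0125 = 1.0126
Risk-neutral probability p = (e^0.0125 − 0.9277)/(1.0779 − 0.9277) = 0.0848/0.1501 = 0.5650
Terminal stock prices: S_uu = 46.47, S_ud = 40, S_dd = 34.43
Terminal payoffs (S − K): max(6.473, 0) = 6.473, max(0, 0) = 0, max(-5.572, 0) = 0
Node u (S = 43.12): V_u = e^(−0.0125)·[0.5650·6.4734 + 0.4350·0.0000] = 3.6123
Node d (S = 37.11): V_d = e^(−0.0125)·[0.5650·0.0000 + 0.4350·0.0000] = 0.0000
Node 0 (S = 40): V_0 = e^(−0.0125)·[0.5650·3.6123 + 0.4350·0.0000] = 2.0157

$2.02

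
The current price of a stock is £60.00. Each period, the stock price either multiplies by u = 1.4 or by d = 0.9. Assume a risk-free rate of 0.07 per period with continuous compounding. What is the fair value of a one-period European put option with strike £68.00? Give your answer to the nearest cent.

£8.55

Risk-neutral probability p = (e^0.07 − 0.9)/(1.4 − 0.9) = 0.1725/0.5000 = 0.3450
Terminal stock prices: S_u = 84, S_d = 54
Terminal payoffs (K − S): max(-16, 0) = 0, max(14, 0) = 14
Node 0 (S = 60): V_0 = e^(−0.07)·[0.3450·0.0000 + 0.6550·14.0000] = 8.5498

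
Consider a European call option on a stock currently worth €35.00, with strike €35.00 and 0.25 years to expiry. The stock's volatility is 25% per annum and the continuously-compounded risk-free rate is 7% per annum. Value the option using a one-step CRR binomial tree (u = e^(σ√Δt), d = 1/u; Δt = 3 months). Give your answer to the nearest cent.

€2.47

CRR parameters: u = e^(σ√Δt) = e^(0.25·√0.25) = 1.1331, d = 1/u = 0.8825
Per-period rate: rΔt = 0.07·0.25 = 0.0175, so R = e^0.0175 = 1.0177
Risk-neutral probability p = (e^0.0175 − 0.8825)/(1.1331 − 0.8825) = 0.1352/0.2507 = 0.5392
Terminal stock prices: S_u = 39.66, S_d = 30.89
Terminal payoffs (S − K): max(4.66, 0) = 4.66, max(-4.113, 0) = 0
Node 0 (S = 35): V_0 = e^(−0.0175)·[0.5392·4.6602 + 0.4608·0.0000] = 2.4693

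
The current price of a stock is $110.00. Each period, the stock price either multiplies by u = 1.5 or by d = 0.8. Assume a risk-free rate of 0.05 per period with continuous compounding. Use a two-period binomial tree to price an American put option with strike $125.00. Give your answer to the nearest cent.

$22.56

Risk-neutral probability p = (e^0.05 − 0.8)/(1.5 − 0.8) = 0.2513/0.7000 = 0.3590
Terminal stock prices: S_uu = 247.5, S_ud = 132, S_dd = 70.4
Terminal payoffs (K − S): max(-122.5, 0) = 0, max(-7, 0) = 0, max(54.6, 0) = 54.6
Node u (S = 165): continuation = e^(−0.05)·[0.3590·0.0000 + 0.6410·0.0000] = 0.0000; exercise value = 0.0000 ≤ continuation, so V_u = 0.0000
Node d (S = 88): continuation = e^(−0.05)·[0.3590·0.0000 + 0.6410·54.6000] = 33.2938; exercise value = 37.0000 > continuation, so V_d = 37.0000 (exercise)
Node 0 (S = 110): continuation = e^(−0.05)·[0.3590·0.0000 + 0.6410·37.0000] = 22.5618; exercise value = 15.0000 ≤ continuation, so V_0 = 22.5618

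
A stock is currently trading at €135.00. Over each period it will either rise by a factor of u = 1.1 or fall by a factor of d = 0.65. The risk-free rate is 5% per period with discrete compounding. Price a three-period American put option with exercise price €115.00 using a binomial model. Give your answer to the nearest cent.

Risk-neutral probability p = (1 + 0.05 − 0.65)/(1.1 − 0.65) = 0.4000/0.4500 = 0.8889
Terminal stock prices: S_uuu = 179.7, S_uud = 106.2, S_udd = 62.74, S_ddd = 37.07
Terminal payoffs (K − S): max(-64.69, 0) = 0, max(8.822, 0) = 8.822, max(52.26, 0) = 52.26, max(77.93, 0) = 77.93
Node uu (S = 163.4): continuation = 1/1.05·[0.8889·0.0000 + 0.1111·8.8225] = 0.9336; exercise value = 0.0000 ≤ continuation, so V_uu = 0.9336
Node ud (S = 96.53): continuation = 1/1.05·[0.8889·8.8225 + 0.1111·52.2587] = 12.9988; exercise value = 18.4750 > continuation, so V_ud = 18.4750 (exercise)
Node dd (S = 57.04): continuation = 1/1.05·[0.8889·52.2587 + 0.1111·77.9256] = 52.4863; exercise value = 57.9625 > continuation, so V_dd = 57.9625 (exercise)
Node u (S = 148.5): continuation = 1/1.05·[0.8889·0.9336 + 0.1111·18.4750] = 2.7454; exercise value = 0.0000 ≤ continuation, so V_u = 2.7454
Node d (S = 87.75): continuation = 1/1.05·[0.8889·18.4750 + 0.1111·57.9625] = 21.7738; exercise value = 27.2500 > continuation, so V_d = 27.2500 (exercise)
Node 0 (S = 135): continuation = 1/1.05·[0.8889·2.7454 + 0.1111·27.2500] = 5.2077; exercise value = 0.0000 ≤ continuation, so V_0 = 5.2077

€5.21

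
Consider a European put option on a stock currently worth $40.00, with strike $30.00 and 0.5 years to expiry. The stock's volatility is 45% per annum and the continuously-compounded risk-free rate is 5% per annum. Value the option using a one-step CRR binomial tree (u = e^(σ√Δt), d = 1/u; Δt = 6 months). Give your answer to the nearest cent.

$0.47

CRR parameters: u = e^(σ√Δt) = e^(0.45·√0.5) = 1.3746, d = 1/u = 0.7275
Per-period rate: rΔt = 0.05·0.5 = 0.025, so R = e^0.025 = 1.0253
Risk-neutral probability p = (e^0.025 − 0.7275)/(1.3746 − 0.7275) = 0.2979/0.6472 = 0.4602
Terminal stock prices: S_u = 54.99, S_d = 29.1
Terminal payoffs (K − S): max(-24.99, 0) = 0, max(0.9017, 0) = 0.9017
Node 0 (S = 40): V_0 = e^(−0.025)·[0.4602·0.0000 + 0.5398·0.9017] = 0.4747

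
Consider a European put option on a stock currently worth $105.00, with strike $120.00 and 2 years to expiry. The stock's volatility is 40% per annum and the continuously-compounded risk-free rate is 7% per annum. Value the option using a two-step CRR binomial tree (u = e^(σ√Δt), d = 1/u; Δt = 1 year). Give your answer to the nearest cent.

CRR parameters: u = e^(σ√Δt) = e^(0.4·√1) = 1.4918, d = 1/u = 0.6703
Per-period rate: rΔt = 0.07·1 = 0.07, so R = e^0.07 = 1.0725
Risk-neutral probability p = (e^0.07 − 0.6703)/(1.4918 − 0.6703) = 0.4022/0.8215 = 0.4896
Terminal stock prices: S_uu = 233.7, S_ud = 105, S_dd = 47.18
Terminal payoffs (K − S): max(-113.7, 0) = 0, max(15, 0) = 15, max(72.82, 0) = 72.82
Node u (S = 156.6): V_u = e^(−0.07)·[0.4896·0.0000 + 0.5104·15.0000] = 7.1388
Node d (S = 70.38): V_d = e^(−0.07)·[0.4896·15.0000 + 0.5104·72.8205] = 41.5037
Node 0 (S = 105): V_0 = e^(−0.07)·[0.4896·7.1388 + 0.5104·41.5037] = 23.0110

$23.01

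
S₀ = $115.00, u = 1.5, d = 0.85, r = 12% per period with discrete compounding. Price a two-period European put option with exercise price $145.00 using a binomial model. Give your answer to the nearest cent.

Risk-neutral probability p = (1 + 0.12 − 0.85)/(1.5 − 0.85) = 0.2700/0.6500 = 0.4154
Terminal stock prices: S_uu = 258.8, S_ud = 146.6, S_dd = 83.09
Terminal payoffs (K − S): max(-113.8, 0) = 0, max(-1.625, 0) = 0, max(61.91, 0) = 61.91
Node u (S = 172.5): V_u = 1/1.12·[0.4154·0.0000 + 0.5846·0.0000] = 0.0000
Node d (S = 97.75): V_d = 1/1.12·[0.4154·0.0000 + 0.5846·61.9125] = 32.3170
Node 0 (S = 115): V_0 = 1/1.12·[0.4154·0.0000 + 0.5846·32.3170] = 16.8687

$16.87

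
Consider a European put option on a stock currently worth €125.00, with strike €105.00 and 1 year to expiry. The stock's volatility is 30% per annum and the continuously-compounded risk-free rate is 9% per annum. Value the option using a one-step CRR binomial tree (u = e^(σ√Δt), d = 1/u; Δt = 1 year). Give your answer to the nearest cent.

CRR parameters: u = e^(σ√Δt) = e^(0.3·√1) = 1.3499, d = 1/u = 0.7408
Per-period rate: rΔt = 0.09·1 = 0.09, so R = e^0.09 = 1.0942
Risk-neutral probability p = (e^0.09 − 0.7408)/(1.3499 − 0.7408) = 0.3534/0.6090 = 0.5802
Terminal stock prices: S_u = 168.7, S_d = 92.6
Terminal payoffs (K − S): max(-63.73, 0) = 0, max(12.4, 0) = 12.4
Node 0 (S = 125): V_0 = e^(−0.09)·[0.5802·0.0000 + 0.4198·12.3977] = 4.7568

€4.76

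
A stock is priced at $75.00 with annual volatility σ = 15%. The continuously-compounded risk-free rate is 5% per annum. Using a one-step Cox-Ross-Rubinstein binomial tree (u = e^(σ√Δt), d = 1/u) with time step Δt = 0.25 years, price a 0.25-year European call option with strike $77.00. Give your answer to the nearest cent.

$2.14

CRR parameters: u = e^(σ√Δt) = e^(0.15·√0.25) = 1.0779, d = 1/u = 0.9277
Per-period rate: rΔt = 0.05·0.25 = 0.0125, so R = e^0.0125 = 1.0126
Risk-neutral probability p = (e^0.0125 − 0.9277)/(1.0779 − 0.9277) = 0.0848/0.1501 = 0.5650
Terminal stock prices: S_u = 80.84, S_d = 69.58
Terminal payoffs (S − K): max(3.841, 0) = 3.841, max(-7.419, 0) = 0
Node 0 (S = 75): V_0 = e^(−0.0125)·[0.5650·3.8413 + 0.4350·0.0000] = 2.1435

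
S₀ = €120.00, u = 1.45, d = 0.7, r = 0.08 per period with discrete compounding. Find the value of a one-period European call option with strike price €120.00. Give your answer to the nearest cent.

€25.33

Risk-neutral probability p = (1 + 0.08 − 0.7)/(1.45 − 0.7) = 0.3800/0.7500 = 0.5067
Terminal stock prices: S_u = 174, S_d = 84
Terminal payoffs (S − K): max(54, 0) = 54, max(-36, 0) = 0
Node 0 (S = 120): V_0 = 1/1.08·[0.5067·54.0000 + 0.4933·0.0000] = 25.3333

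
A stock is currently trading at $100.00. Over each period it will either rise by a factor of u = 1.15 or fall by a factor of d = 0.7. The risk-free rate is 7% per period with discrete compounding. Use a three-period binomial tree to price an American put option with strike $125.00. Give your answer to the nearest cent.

$25.00

Risk-neutral probability p = (1 + 0.07 − 0.7)/(1.15 − 0.7) = 0.3700/0.4500 = 0.8222
Terminal stock prices: S_uuu = 152.1, S_uud = 92.57, S_udd = 56.35, S_ddd = 34.3
Terminal payoffs (K − S): max(-27.09, 0) = 0, max(32.43, 0) = 32.43, max(68.65, 0) = 68.65, max(90.7, 0) = 90.7
Node uu (S = 132.2): continuation = 1/1.07·[0.8222·0.0000 + 0.1778·32.4250] = 5.3873; exercise value = 0.0000 ≤ continuation, so V_uu = 5.3873
Node ud (S = 80.5): continuation = 1/1.07·[0.8222·32.4250 + 0.1778·68.6500] = 36.3224; exercise value = 44.5000 > continuation, so V_ud = 44.5000 (exercise)
Node dd (S = 49): continuation = 1/1.07·[0.8222·68.6500 + 0.1778·90.7000] = 67.8224; exercise value = 76.0000 > continuation, so V_dd = 76.0000 (exercise)
Node u (S = 115): continuation = 1/1.07·[0.8222·5.3873 + 0.1778·44.5000] = 11.5334; exercise value = 10.0000 ≤ continuation, so V_u = 11.5334
Node d (S = 70): continuation = 1/1.07·[0.8222·44.5000 + 0.1778·76.0000] = 46.8224; exercise value = 55.0000 > continuation, so V_d = 55.0000 (exercise)
Node 0 (S = 100): continuation = 1/1.07·[0.8222·11.5334 + 0.1778·55.0000] = 18.0007; exercise value = 25.0000 > continuation, so V_0 = 25.0000 (exercise)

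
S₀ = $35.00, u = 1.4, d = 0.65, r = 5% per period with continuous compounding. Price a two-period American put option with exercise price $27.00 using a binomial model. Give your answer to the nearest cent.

Risk-neutral probability p = (e^0.05 − 0.65)/(1.4 − 0.65) = 0.4013/0.7500 = 0.5350
Terminal stock prices: S_uu = 68.6, S_ud = 31.85, S_dd = 14.79
Terminal payoffs (K − S): max(-41.6, 0) = 0, max(-4.85, 0) = 0, max(12.21, 0) = 12.21
Node u (S = 49): continuation = e^(−0.05)·[0.5350·0.0000 + 0.4650·0.0000] = 0.0000; exercise value = 0.0000 ≤ continuation, so V_u = 0.0000
Node d (S = 22.75): continuation = e^(−0.05)·[0.5350·0.0000 + 0.4650·12.2125] = 5.4015; exercise value = 4.2500 ≤ continuation, so V_d = 5.4015
Node 0 (S = 35): continuation = e^(−0.05)·[0.5350·0.0000 + 0.4650·5.4015] = 2.3891; exercise value = 0.0000 ≤ continuation, so V_0 = 2.3891

$2.39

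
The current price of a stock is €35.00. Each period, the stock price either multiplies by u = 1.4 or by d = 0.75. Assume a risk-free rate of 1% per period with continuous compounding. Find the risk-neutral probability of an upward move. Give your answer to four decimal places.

Risk-neutral probability p = (e^0.01 − 0.75)/(1.4 − 0.75) = 0.2601/0.6500 = 0.4001

p = 0.4001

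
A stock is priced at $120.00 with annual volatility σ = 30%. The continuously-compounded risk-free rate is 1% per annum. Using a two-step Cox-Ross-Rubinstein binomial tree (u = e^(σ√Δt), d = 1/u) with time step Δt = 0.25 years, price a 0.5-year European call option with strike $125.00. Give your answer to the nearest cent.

CRR parameters: u = e^(σ√Δt) = e^(0.3·√0.25) = 1.1618, d = 1/u = 0.8607
Per-period rate: rΔt = 0.01·0.25 = 0.0025, so R = e^0.0025 = 1.0025
Risk-neutral probability p = (e^0.0025 − 0.8607)/(1.1618 − 0.8607) = 0.1418/0.3011 = 0.4709
Terminal stock prices: S_uu = 162, S_ud = 120, S_dd = 88.9
Terminal payoffs (S − K): max(36.98, 0) = 36.98, max(-5, 0) = 0, max(-36.1, 0) = 0
Node u (S = 139.4): V_u = e^(−0.0025)·[0.4709·36.9831 + 0.5291·0.0000] = 17.3712
Node d (S = 103.3): V_d = e^(−0.0025)·[0.4709·0.0000 + 0.5291·0.0000] = 0.0000
Node 0 (S = 120): V_0 = e^(−0.0025)·[0.4709·17.3712 + 0.5291·0.0000] = 8.1594

$8.16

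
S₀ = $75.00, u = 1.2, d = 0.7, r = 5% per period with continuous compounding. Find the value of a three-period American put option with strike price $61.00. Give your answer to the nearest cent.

$3.75

Risk-neutral probability p = (e^0.05 − 0.7)/(1.2 − 0.7) = 0.3513/0.5000 = 0.7025
Terminal stock prices: S_uuu = 129.6, S_uud = 75.6, S_udd = 44.1, S_ddd = 25.72
Terminal payoffs (K − S): max(-68.6, 0) = 0, max(-14.6, 0) = 0, max(16.9, 0) = 16.9, max(35.28, 0) = 35.28
Node uu (S = 108): continuation = e^(−0.05)·[0.7025·0.0000 + 0.2975·0.0000] = 0.0000; exercise value = 0.0000 ≤ continuation, so V_uu = 0.0000
Node ud (S = 63): continuation = e^(−0.05)·[0.7025·0.0000 + 0.2975·16.9000] = 4.7819; exercise value = 0.0000 ≤ continuation, so V_ud = 4.7819
Node dd (S = 36.75): continuation = e^(−0.05)·[0.7025·16.9000 + 0.2975·35.2750] = 21.2750; exercise value = 24.2500 > continuation, so V_dd = 24.2500 (exercise)
Node u (S = 90): continuation = e^(−0.05)·[0.7025·0.0000 + 0.2975·4.7819] = 1.3530; exercise value = 0.0000 ≤ continuation, so V_u = 1.3530
Node d (S = 52.5): continuation = e^(−0.05)·[0.7025·4.7819 + 0.2975·24.2500] = 10.0572; exercise value = 8.5000 ≤ continuation, so V_d = 10.0572
Node 0 (S = 75): continuation = e^(−0.05)·[0.7025·1.3530 + 0.2975·10.0572] = 3.7499; exercise value = 0.0000 ≤ continuation, so V_0 = 3.7499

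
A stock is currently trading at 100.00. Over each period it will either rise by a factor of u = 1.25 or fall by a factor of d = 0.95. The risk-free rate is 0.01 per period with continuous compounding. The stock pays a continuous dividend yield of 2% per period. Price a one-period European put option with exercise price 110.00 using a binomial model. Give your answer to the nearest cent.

Per-period risk-free factor R = e^0.01 = 1.0101; dividend-adjusted growth = e^(0.01−0.02) = 0.9900.
Risk-neutral probability p = (0.9900 − 0.95)/(1.25 − 0.95) = 0.0400/0.3000 = 0.1335
Terminal stock prices: S_u = 125, S_d = 95
Terminal payoffs (K − S): max(-15, 0) = 0, max(15, 0) = 15
Node 0 (S = 100): V_0 = e^(−0.01)·[0.1335·0.0000 + 0.8665·15.0000] = 12.8682

12.87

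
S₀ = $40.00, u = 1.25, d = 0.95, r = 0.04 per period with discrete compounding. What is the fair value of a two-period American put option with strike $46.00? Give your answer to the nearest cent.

Risk-neutral probability p = (1 + 0.04 − 0.95)/(1.25 − 0.95) = 0.0900/0.3000 = 0.3000
Terminal stock prices: S_uu = 62.5, S_ud = 47.5, S_dd = 36.1
Terminal payoffs (K − S): max(-16.5, 0) = 0, max(-1.5, 0) = 0, max(9.9, 0) = 9.9
Node u (S = 50): continuation = 1/1.04·[0.3000·0.0000 + 0.7000·0.0000] = 0.0000; exercise value = 0.0000 ≤ continuation, so V_u = 0.0000
Node d (S = 38): continuation = 1/1.04·[0.3000·0.0000 + 0.7000·9.9000] = 6.6635; exercise value = 8.0000 > continuation, so V_d = 8.0000 (exercise)
Node 0 (S = 40): continuation = 1/1.04·[0.3000·0.0000 + 0.7000·8.0000] = 5.3846; exercise value = 6.0000 > continuation, so V_0 = 6.0000 (exercise)

$6.00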